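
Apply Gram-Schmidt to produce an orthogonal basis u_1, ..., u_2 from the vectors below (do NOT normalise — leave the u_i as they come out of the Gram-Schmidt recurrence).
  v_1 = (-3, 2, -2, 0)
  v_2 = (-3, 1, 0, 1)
Orthogonal basis:
  u_1 = (-3, 2, -2, 0)
  u_2 = (-18/17, -5/17, 22/17, 1)

Apply the Gram-Schmidt recurrence
  u_1 = v_1
  u_i = v_i − Σ_{j<i} ((v_i · u_j) / (u_j · u_j)) · u_j.

Step by step this gives:
  u_1 = (-3, 2, -2, 0)
  u_2 = (-18/17, -5/17, 22/17, 1)

Orthogonality check:
  u_2 · u_1 = 0 (should be 0)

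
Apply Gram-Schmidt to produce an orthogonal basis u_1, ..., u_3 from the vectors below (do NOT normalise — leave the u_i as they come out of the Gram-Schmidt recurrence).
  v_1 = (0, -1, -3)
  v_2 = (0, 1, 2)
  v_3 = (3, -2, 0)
Orthogonal basis:
  u_1 = (0, -1, -3)
  u_2 = (0, 3/10, -1/10)
  u_3 = (3, 0, 0)

Apply the Gram-Schmidt recurrence
  u_1 = v_1
  u_i = v_i − Σ_{j<i} ((v_i · u_j) / (u_j · u_j)) · u_j.

Step by step this gives:
  u_1 = (0, -1, -3)
  u_2 = (0, 3/10, -1/10)
  u_3 = (3, 0, 0)

Orthogonality check:
  u_2 · u_1 = 0 (should be 0)
  u_3 · u_1 = 0 (should be 0)
  u_3 · u_2 = 0 (should be 0)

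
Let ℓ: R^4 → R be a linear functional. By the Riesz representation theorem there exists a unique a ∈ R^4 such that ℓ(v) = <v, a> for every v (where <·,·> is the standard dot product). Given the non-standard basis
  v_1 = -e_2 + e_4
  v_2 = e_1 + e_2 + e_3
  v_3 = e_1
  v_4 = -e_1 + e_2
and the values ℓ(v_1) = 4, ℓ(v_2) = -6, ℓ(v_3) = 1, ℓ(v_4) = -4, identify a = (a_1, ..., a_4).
a = (1, -3, -4, 1)

Write a = (a_1, ..., a_4) in the standard basis. For each basis vector v_i, ℓ(v_i) = <v_i, a> is a linear equation in the a_j's. Collect the n equations into a matrix system V a = ℓ, where row i of V is v_i (expressed in the standard basis). Since V is invertible (lower-triangular with 1s on the diagonal, up to permutation), solve by back-substitution:
  V =
[[0, -1, 0, 1],
 [1, 1, 1, 0],
 [1, 0, 0, 0],
 [-1, 1, 0, 0]]
  V a = (4, -6, 1, -4)
Solving gives a = (1, -3, -4, 1).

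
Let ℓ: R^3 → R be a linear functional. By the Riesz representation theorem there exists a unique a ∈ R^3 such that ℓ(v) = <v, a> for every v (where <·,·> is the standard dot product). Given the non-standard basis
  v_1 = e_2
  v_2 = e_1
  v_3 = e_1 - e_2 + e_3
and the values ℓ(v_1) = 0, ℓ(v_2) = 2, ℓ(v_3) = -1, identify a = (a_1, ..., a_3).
a = (2, 0, -3)

Write a = (a_1, ..., a_3) in the standard basis. For each basis vector v_i, ℓ(v_i) = <v_i, a> is a linear equation in the a_j's. Collect the n equations into a matrix system V a = ℓ, where row i of V is v_i (expressed in the standard basis). Since V is invertible (lower-triangular with 1s on the diagonal, up to permutation), solve by back-substitution:
  V =
[[0, 1, 0],
 [1, 0, 0],
 [1, -1, 1]]
  V a = (0, 2, -1)
Solving gives a = (2, 0, -3).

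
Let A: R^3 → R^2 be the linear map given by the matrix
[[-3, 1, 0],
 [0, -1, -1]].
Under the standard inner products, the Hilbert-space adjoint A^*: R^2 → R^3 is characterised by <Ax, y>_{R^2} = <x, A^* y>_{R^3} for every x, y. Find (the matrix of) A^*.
A^* = A^T =
[[-3, 0],
 [1, -1],
 [0, -1]]

For real matrices with standard dot products, the defining identity <Ax, y> = <x, A^* y> gives (Ax)^T y = x^T (A^*) y, i.e. x^T A^T y = x^T (A^*) y. Since this holds for all x, y, we must have A^* = A^T. Therefore
A^* =
[[-3, 0],
 [1, -1],
 [0, -1]].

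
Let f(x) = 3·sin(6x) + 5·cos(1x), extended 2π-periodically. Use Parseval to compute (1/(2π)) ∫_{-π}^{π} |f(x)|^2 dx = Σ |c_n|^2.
Σ |c_n|^2 = 17

Expand |f|^2 and use orthogonality of {sin(nx), cos(mx)} on [-π, π]:
  ∫_{-π}^{π} sin(nx)^2 dx = π, ∫ cos(mx)^2 dx = π, and cross terms integrate to 0.
So ∫_{-π}^{π} f(x)^2 dx = 3^2 · π + 5^2 · π = (9 + 25)π.
Divide by 2π: (9 + 25)/2 = 17.
By Parseval, this equals Σ |c_n|^2.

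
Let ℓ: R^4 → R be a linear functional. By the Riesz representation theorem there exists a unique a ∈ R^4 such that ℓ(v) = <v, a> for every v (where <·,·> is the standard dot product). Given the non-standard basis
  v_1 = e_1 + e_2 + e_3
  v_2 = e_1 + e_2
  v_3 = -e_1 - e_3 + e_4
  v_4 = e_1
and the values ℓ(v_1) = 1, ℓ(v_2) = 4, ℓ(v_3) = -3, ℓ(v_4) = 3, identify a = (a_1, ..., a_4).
a = (3, 1, -3, -3)

Write a = (a_1, ..., a_4) in the standard basis. For each basis vector v_i, ℓ(v_i) = <v_i, a> is a linear equation in the a_j's. Collect the n equations into a matrix system V a = ℓ, where row i of V is v_i (expressed in the standard basis). Since V is invertible (lower-triangular with 1s on the diagonal, up to permutation), solve by back-substitution:
  V =
[[1, 1, 1, 0],
 [1, 1, 0, 0],
 [-1, 0, -1, 1],
 [1, 0, 0, 0]]
  V a = (1, 4, -3, 3)
Solving gives a = (3, 1, -3, -3).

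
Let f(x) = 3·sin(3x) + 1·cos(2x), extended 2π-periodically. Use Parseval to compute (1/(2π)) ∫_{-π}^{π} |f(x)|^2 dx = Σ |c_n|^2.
Σ |c_n|^2 = 5

Expand |f|^2 and use orthogonality of {sin(nx), cos(mx)} on [-π, π]:
  ∫_{-π}^{π} sin(nx)^2 dx = π, ∫ cos(mx)^2 dx = π, and cross terms integrate to 0.
So ∫_{-π}^{π} f(x)^2 dx = 3^2 · π + 1^2 · π = (9 + 1)π.
Divide by 2π: (9 + 1)/2 = 5.
By Parseval, this equals Σ |c_n|^2.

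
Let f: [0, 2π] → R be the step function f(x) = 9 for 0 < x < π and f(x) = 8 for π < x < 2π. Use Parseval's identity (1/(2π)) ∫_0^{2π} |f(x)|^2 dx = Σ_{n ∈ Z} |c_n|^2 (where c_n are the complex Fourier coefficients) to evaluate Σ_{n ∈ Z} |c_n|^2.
Σ |c_n|^2 = 145/2

Parseval equates the L^2 energy of f (normalised by 1/(2π)) with the ℓ^2 sum of its Fourier coefficients: (1/(2π)) ∫_0^{2π} |f|^2 = Σ |c_n|^2.
Compute the left side: (1/(2π)) [∫_0^π 9^2 dx + ∫_π^{2π} 8^2 dx] = (1/(2π)) · (81π + 64π) = (81 + 64)/2 = 145/2.
So Σ_{n ∈ Z} |c_n|^2 = 145/2.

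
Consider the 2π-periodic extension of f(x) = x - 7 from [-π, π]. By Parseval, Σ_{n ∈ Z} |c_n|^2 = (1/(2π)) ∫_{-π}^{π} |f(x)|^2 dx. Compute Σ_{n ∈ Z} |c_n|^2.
Σ |c_n|^2 = π^2/3 + 49

Expand and integrate term by term over [-π, π]:
  ∫ (x)^2 dx = 1·(2π^3/3); ∫ 2·1·(-7)·x dx = 0 (odd integrand); ∫ (-7)^2 dx = 49·2π.
So (1/(2π)) ∫_{-π}^{π} (x - 7)^2 dx = 1π^2/3 + 49 = π^2/3 + 49.
Parseval ⇒ Σ |c_n|^2 = π^2/3 + 49.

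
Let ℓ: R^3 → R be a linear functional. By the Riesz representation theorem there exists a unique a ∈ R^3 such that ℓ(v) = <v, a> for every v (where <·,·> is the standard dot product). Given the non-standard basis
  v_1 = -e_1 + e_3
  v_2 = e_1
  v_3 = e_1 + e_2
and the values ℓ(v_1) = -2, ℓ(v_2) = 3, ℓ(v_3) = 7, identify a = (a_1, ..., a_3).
a = (3, 4, 1)

Write a = (a_1, ..., a_3) in the standard basis. For each basis vector v_i, ℓ(v_i) = <v_i, a> is a linear equation in the a_j's. Collect the n equations into a matrix system V a = ℓ, where row i of V is v_i (expressed in the standard basis). Since V is invertible (lower-triangular with 1s on the diagonal, up to permutation), solve by back-substitution:
  V =
[[-1, 0, 1],
 [1, 0, 0],
 [1, 1, 0]]
  V a = (-2, 3, 7)
Solving gives a = (3, 4, 1).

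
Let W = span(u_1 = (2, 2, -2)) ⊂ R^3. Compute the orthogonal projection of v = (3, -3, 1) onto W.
proj_W(v) = (-1/3, -1/3, 1/3)

Set up U = [u_1 | ... | u_1] ∈ R^(3×1). The projector onto W = col(U) is P = U (U^T U)^(-1) U^T.
Compute U^T U =
  [12],
and U^T v = (-2).
Solve U^T U · c = U^T v for the coefficients: c = (-1/6). The projection is proj_W(v) = U c.
Check: (v - proj_W(v)) · u_1 = 0  (should be 0).
Result: proj_W(v) = (-1/3, -1/3, 1/3).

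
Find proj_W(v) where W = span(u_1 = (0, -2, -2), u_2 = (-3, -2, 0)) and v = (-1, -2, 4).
proj_W(v) = (-27/11, 2/11, 20/11)

Set up U = [u_1 | ... | u_2] ∈ R^(3×2). The projector onto W = col(U) is P = U (U^T U)^(-1) U^T.
Compute U^T U =
  [8, 4]
  [4, 13],
and U^T v = (-4, 7).
Solve U^T U · c = U^T v for the coefficients: c = (-10/11, 9/11). The projection is proj_W(v) = U c.
Check: (v - proj_W(v)) · u_1 = 0  (should be 0).
Check: (v - proj_W(v)) · u_2 = 0  (should be 0).
Result: proj_W(v) = (-27/11, 2/11, 20/11).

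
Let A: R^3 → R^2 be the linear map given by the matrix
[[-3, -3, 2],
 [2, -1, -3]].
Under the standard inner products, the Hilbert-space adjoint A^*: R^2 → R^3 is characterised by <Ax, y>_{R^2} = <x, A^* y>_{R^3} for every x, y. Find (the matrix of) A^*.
A^* = A^T =
[[-3, 2],
 [-3, -1],
 [2, -3]]

For real matrices with standard dot products, the defining identity <Ax, y> = <x, A^* y> gives (Ax)^T y = x^T (A^*) y, i.e. x^T A^T y = x^T (A^*) y. Since this holds for all x, y, we must have A^* = A^T. Therefore
A^* =
[[-3, 2],
 [-3, -1],
 [2, -3]].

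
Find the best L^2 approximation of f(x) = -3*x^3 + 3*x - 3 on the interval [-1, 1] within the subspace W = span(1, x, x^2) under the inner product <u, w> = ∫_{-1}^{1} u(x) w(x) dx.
g(x) = 6*x/5 - 3

The best approximation g ∈ W is the orthogonal projection of f onto W. Writing g = a_0 + a_1 x + a_2 x^2, the coefficients solve the normal equations G · a = b where
  G_{ij} = <φ_i, φ_j> and b_i = <f, φ_i>, with φ_0 = 1, φ_1 = x, φ_2 = x^2.
G =
  [2, 0, 2/3]
  [0, 2/3, 0]
  [2/3, 0, 2/5],
b = (-6, 4/5, -2).
Solving gives a_0 = -3, a_1 = 6/5, a_2 = 0, so
  g(x) = 6*x/5 - 3.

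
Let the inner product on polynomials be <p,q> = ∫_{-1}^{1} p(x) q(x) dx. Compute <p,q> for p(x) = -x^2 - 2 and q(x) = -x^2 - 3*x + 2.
<p,q> = -38/5

Expand the product: p(x)·q(x) = x^4 + 3*x^3 + 6*x - 4.
∫_{-1}^{1} of each monomial x^k gives [2/(k+1) if k even, 0 if k odd]. Integrating term-by-term (or equivalently evaluating the antiderivative F(x) = x^5/5 + 3*x^4/4 + 3*x^2 - 4*x at the endpoints):
  F(1) − F(−1) = -1/20 − (151/20) = -38/5.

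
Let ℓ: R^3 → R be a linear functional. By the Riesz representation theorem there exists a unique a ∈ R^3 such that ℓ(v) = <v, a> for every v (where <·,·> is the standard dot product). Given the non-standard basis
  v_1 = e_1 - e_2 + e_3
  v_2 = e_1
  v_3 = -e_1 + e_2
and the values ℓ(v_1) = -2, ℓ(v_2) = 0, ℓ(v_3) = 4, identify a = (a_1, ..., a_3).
a = (0, 4, 2)

Write a = (a_1, ..., a_3) in the standard basis. For each basis vector v_i, ℓ(v_i) = <v_i, a> is a linear equation in the a_j's. Collect the n equations into a matrix system V a = ℓ, where row i of V is v_i (expressed in the standard basis). Since V is invertible (lower-triangular with 1s on the diagonal, up to permutation), solve by back-substitution:
  V =
[[1, -1, 1],
 [1, 0, 0],
 [-1, 1, 0]]
  V a = (-2, 0, 4)
Solving gives a = (0, 4, 2).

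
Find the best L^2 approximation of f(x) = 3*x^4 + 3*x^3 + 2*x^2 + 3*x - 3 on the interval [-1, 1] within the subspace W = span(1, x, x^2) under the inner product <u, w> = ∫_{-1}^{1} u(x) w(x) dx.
g(x) = 32*x^2/7 + 24*x/5 - 114/35

The best approximation g ∈ W is the orthogonal projection of f onto W. Writing g = a_0 + a_1 x + a_2 x^2, the coefficients solve the normal equations G · a = b where
  G_{ij} = <φ_i, φ_j> and b_i = <f, φ_i>, with φ_0 = 1, φ_1 = x, φ_2 = x^2.
G =
  [2, 0, 2/3]
  [0, 2/3, 0]
  [2/3, 0, 2/5],
b = (-52/15, 16/5, -12/35).
Solving gives a_0 = -114/35, a_1 = 24/5, a_2 = 32/7, so
  g(x) = 32*x^2/7 + 24*x/5 - 114/35.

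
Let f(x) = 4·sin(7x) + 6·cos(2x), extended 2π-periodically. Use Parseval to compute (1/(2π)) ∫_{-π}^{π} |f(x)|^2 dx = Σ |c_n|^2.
Σ |c_n|^2 = 26

Expand |f|^2 and use orthogonality of {sin(nx), cos(mx)} on [-π, π]:
  ∫_{-π}^{π} sin(nx)^2 dx = π, ∫ cos(mx)^2 dx = π, and cross terms integrate to 0.
So ∫_{-π}^{π} f(x)^2 dx = 4^2 · π + 6^2 · π = (16 + 36)π.
Divide by 2π: (16 + 36)/2 = 26.
By Parseval, this equals Σ |c_n|^2.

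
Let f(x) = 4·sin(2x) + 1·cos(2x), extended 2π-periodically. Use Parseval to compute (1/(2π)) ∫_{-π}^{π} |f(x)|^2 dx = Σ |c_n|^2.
Σ |c_n|^2 = 17/2

Expand |f|^2 and use orthogonality of {sin(nx), cos(mx)} on [-π, π]:
  ∫_{-π}^{π} sin(nx)^2 dx = π, ∫ cos(mx)^2 dx = π, and cross terms integrate to 0.
So ∫_{-π}^{π} f(x)^2 dx = 4^2 · π + 1^2 · π = (16 + 1)π.
Divide by 2π: (16 + 1)/2 = 17/2.
By Parseval, this equals Σ |c_n|^2.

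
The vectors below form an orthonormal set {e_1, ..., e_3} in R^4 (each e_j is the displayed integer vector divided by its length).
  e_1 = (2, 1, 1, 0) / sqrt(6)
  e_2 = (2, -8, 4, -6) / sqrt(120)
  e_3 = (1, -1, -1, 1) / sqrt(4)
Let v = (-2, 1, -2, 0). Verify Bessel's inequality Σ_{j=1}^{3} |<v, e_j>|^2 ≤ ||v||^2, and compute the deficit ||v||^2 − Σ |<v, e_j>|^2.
Σ |<v, e_j>|^2 = 31/4; ||v||^2 = 9; deficit = 5/4

Write each e_j = u_j / sqrt(<u_j, u_j>) where u_j is the displayed integer vector. Then <v, e_j> = <v, u_j> / sqrt(<u_j, u_j>), so |<v, e_j>|^2 = <v, u_j>^2 / <u_j, u_j>.
Coefficients: <v, e_1> = -5/sqrt(6), <v, e_2> = -20/sqrt(120), <v, e_3> = -1/sqrt(4).
Square and sum: Σ |<v, e_j>|^2 = 31/4.
Compute ||v||^2 = v·v = 9.
Deficit = 9 − 31/4 = 5/4 ≥ 0, confirming Bessel's inequality. (The deficit equals ||v − Σ <v,e_j> e_j||^2, the squared distance from v to span{e_j}.)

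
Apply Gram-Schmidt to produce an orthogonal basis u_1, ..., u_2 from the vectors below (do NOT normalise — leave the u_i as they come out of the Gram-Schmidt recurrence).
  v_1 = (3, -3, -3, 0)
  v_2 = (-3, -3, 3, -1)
Orthogonal basis:
  u_1 = (3, -3, -3, 0)
  u_2 = (-2, -4, 2, -1)

Apply the Gram-Schmidt recurrence
  u_1 = v_1
  u_i = v_i − Σ_{j<i} ((v_i · u_j) / (u_j · u_j)) · u_j.

Step by step this gives:
  u_1 = (3, -3, -3, 0)
  u_2 = (-2, -4, 2, -1)

Orthogonality check:
  u_2 · u_1 = 0 (should be 0)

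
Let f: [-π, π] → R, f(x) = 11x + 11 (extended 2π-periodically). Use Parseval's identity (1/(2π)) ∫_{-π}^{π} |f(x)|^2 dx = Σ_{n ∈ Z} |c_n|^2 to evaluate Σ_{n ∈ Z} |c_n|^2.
Σ |c_n|^2 = 121π^2/3 + 121

Expand and integrate term by term over [-π, π]:
  ∫ (11x)^2 dx = 121·(2π^3/3); ∫ 2·11·(11)·x dx = 0 (odd integrand); ∫ 11^2 dx = 121·2π.
So (1/(2π)) ∫_{-π}^{π} (11x + 11)^2 dx = 121π^2/3 + 121 = 121π^2/3 + 121.
Parseval ⇒ Σ |c_n|^2 = 121π^2/3 + 121.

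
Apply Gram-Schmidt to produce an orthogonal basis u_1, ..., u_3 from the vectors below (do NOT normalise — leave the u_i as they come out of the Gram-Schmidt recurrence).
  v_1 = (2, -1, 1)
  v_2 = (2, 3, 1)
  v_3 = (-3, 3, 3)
Orthogonal basis:
  u_1 = (2, -1, 1)
  u_2 = (4/3, 10/3, 2/3)
  u_3 = (-9/5, 0, 18/5)

Apply the Gram-Schmidt recurrence
  u_1 = v_1
  u_i = v_i − Σ_{j<i} ((v_i · u_j) / (u_j · u_j)) · u_j.

Step by step this gives:
  u_1 = (2, -1, 1)
  u_2 = (4/3, 10/3, 2/3)
  u_3 = (-9/5, 0, 18/5)

Orthogonality check:
  u_2 · u_1 = 0 (should be 0)
  u_3 · u_1 = 0 (should be 0)
  u_3 · u_2 = 0 (should be 0)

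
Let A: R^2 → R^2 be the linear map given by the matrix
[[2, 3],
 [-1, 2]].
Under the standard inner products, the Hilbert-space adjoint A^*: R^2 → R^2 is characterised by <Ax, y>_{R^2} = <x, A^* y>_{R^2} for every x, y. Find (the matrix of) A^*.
A^* = A^T =
[[2, -1],
 [3, 2]]

For real matrices with standard dot products, the defining identity <Ax, y> = <x, A^* y> gives (Ax)^T y = x^T (A^*) y, i.e. x^T A^T y = x^T (A^*) y. Since this holds for all x, y, we must have A^* = A^T. Therefore
A^* =
[[2, -1],
 [3, 2]].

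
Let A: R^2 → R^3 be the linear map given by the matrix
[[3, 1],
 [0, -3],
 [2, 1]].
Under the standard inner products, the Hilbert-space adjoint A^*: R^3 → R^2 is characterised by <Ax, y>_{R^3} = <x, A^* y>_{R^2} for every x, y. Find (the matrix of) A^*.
A^* = A^T =
[[3, 0, 2],
 [1, -3, 1]]

For real matrices with standard dot products, the defining identity <Ax, y> = <x, A^* y> gives (Ax)^T y = x^T (A^*) y, i.e. x^T A^T y = x^T (A^*) y. Since this holds for all x, y, we must have A^* = A^T. Therefore
A^* =
[[3, 0, 2],
 [1, -3, 1]].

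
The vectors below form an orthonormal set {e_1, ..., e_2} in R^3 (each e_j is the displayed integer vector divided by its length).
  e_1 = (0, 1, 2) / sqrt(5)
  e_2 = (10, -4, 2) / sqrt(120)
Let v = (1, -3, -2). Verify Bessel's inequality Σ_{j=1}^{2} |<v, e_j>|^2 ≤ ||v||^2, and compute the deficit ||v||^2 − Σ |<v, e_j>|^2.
Σ |<v, e_j>|^2 = 25/2; ||v||^2 = 14; deficit = 3/2

Write each e_j = u_j / sqrt(<u_j, u_j>) where u_j is the displayed integer vector. Then <v, e_j> = <v, u_j> / sqrt(<u_j, u_j>), so |<v, e_j>|^2 = <v, u_j>^2 / <u_j, u_j>.
Coefficients: <v, e_1> = -7/sqrt(5), <v, e_2> = 18/sqrt(120).
Square and sum: Σ |<v, e_j>|^2 = 25/2.
Compute ||v||^2 = v·v = 14.
Deficit = 14 − 25/2 = 3/2 ≥ 0, confirming Bessel's inequality. (The deficit equals ||v − Σ <v,e_j> e_j||^2, the squared distance from v to span{e_j}.)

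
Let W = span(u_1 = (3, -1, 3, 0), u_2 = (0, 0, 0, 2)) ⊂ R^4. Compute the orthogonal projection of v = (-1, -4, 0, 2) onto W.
proj_W(v) = (3/19, -1/19, 3/19, 2)

Set up U = [u_1 | ... | u_2] ∈ R^(4×2). The projector onto W = col(U) is P = U (U^T U)^(-1) U^T.
Compute U^T U =
  [19, 0]
  [0, 4],
and U^T v = (1, 4).
Solve U^T U · c = U^T v for the coefficients: c = (1/19, 1). The projection is proj_W(v) = U c.
Check: (v - proj_W(v)) · u_1 = 0  (should be 0).
Check: (v - proj_W(v)) · u_2 = 0  (should be 0).
Result: proj_W(v) = (3/19, -1/19, 3/19, 2).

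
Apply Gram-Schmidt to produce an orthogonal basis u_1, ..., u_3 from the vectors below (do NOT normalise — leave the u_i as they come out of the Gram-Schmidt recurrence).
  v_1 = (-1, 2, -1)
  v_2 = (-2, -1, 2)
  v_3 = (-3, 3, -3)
Orthogonal basis:
  u_1 = (-1, 2, -1)
  u_2 = (-7/3, -1/3, 5/3)
  u_3 = (-18/25, -24/25, -6/5)

Apply the Gram-Schmidt recurrence
  u_1 = v_1
  u_i = v_i − Σ_{j<i} ((v_i · u_j) / (u_j · u_j)) · u_j.

Step by step this gives:
  u_1 = (-1, 2, -1)
  u_2 = (-7/3, -1/3, 5/3)
  u_3 = (-18/25, -24/25, -6/5)

Orthogonality check:
  u_2 · u_1 = 0 (should be 0)
  u_3 · u_1 = 0 (should be 0)
  u_3 · u_2 = 0 (should be 0)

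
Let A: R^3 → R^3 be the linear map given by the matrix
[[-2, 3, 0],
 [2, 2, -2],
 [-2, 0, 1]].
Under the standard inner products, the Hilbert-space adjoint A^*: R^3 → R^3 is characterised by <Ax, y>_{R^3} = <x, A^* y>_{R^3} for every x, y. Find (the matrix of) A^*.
A^* = A^T =
[[-2, 2, -2],
 [3, 2, 0],
 [0, -2, 1]]

For real matrices with standard dot products, the defining identity <Ax, y> = <x, A^* y> gives (Ax)^T y = x^T (A^*) y, i.e. x^T A^T y = x^T (A^*) y. Since this holds for all x, y, we must have A^* = A^T. Therefore
A^* =
[[-2, 2, -2],
 [3, 2, 0],
 [0, -2, 1]].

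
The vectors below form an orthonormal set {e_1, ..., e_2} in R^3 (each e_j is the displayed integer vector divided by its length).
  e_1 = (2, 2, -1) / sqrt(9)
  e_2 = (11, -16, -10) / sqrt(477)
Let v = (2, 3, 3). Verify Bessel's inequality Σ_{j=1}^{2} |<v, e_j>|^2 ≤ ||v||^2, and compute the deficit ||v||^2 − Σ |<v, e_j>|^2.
Σ |<v, e_j>|^2 = 637/53; ||v||^2 = 22; deficit = 529/53

Write each e_j = u_j / sqrt(<u_j, u_j>) where u_j is the displayed integer vector. Then <v, e_j> = <v, u_j> / sqrt(<u_j, u_j>), so |<v, e_j>|^2 = <v, u_j>^2 / <u_j, u_j>.
Coefficients: <v, e_1> = 7/sqrt(9), <v, e_2> = -56/sqrt(477).
Square and sum: Σ |<v, e_j>|^2 = 637/53.
Compute ||v||^2 = v·v = 22.
Deficit = 22 − 637/53 = 529/53 ≥ 0, confirming Bessel's inequality. (The deficit equals ||v − Σ <v,e_j> e_j||^2, the squared distance from v to span{e_j}.)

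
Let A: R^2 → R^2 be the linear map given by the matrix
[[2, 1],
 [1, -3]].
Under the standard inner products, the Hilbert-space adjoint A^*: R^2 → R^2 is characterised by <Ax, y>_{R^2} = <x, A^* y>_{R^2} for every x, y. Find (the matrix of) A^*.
A^* = A^T =
[[2, 1],
 [1, -3]]

For real matrices with standard dot products, the defining identity <Ax, y> = <x, A^* y> gives (Ax)^T y = x^T (A^*) y, i.e. x^T A^T y = x^T (A^*) y. Since this holds for all x, y, we must have A^* = A^T. Therefore
A^* =
[[2, 1],
 [1, -3]].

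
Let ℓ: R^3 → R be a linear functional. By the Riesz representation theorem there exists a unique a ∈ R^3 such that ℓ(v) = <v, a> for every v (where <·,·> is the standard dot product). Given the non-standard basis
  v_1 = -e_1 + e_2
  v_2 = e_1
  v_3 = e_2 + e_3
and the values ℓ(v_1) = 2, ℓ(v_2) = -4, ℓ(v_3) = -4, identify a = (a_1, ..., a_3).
a = (-4, -2, -2)

Write a = (a_1, ..., a_3) in the standard basis. For each basis vector v_i, ℓ(v_i) = <v_i, a> is a linear equation in the a_j's. Collect the n equations into a matrix system V a = ℓ, where row i of V is v_i (expressed in the standard basis). Since V is invertible (lower-triangular with 1s on the diagonal, up to permutation), solve by back-substitution:
  V =
[[-1, 1, 0],
 [1, 0, 0],
 [0, 1, 1]]
  V a = (2, -4, -4)
Solving gives a = (-4, -2, -2).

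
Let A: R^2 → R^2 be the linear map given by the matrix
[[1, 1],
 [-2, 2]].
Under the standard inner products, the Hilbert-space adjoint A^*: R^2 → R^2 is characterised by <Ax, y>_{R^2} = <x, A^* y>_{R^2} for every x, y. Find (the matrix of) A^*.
A^* = A^T =
[[1, -2],
 [1, 2]]

For real matrices with standard dot products, the defining identity <Ax, y> = <x, A^* y> gives (Ax)^T y = x^T (A^*) y, i.e. x^T A^T y = x^T (A^*) y. Since this holds for all x, y, we must have A^* = A^T. Therefore
A^* =
[[1, -2],
 [1, 2]].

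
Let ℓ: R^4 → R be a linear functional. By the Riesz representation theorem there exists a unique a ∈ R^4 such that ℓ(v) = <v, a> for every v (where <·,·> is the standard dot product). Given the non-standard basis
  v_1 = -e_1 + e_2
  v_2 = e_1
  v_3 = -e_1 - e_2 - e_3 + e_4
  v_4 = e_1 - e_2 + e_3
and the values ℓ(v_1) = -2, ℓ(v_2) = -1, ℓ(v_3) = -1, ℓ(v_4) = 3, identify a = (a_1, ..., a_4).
a = (-1, -3, 1, -4)

Write a = (a_1, ..., a_4) in the standard basis. For each basis vector v_i, ℓ(v_i) = <v_i, a> is a linear equation in the a_j's. Collect the n equations into a matrix system V a = ℓ, where row i of V is v_i (expressed in the standard basis). Since V is invertible (lower-triangular with 1s on the diagonal, up to permutation), solve by back-substitution:
  V =
[[-1, 1, 0, 0],
 [1, 0, 0, 0],
 [-1, -1, -1, 1],
 [1, -1, 1, 0]]
  V a = (-2, -1, -1, 3)
Solving gives a = (-1, -3, 1, -4).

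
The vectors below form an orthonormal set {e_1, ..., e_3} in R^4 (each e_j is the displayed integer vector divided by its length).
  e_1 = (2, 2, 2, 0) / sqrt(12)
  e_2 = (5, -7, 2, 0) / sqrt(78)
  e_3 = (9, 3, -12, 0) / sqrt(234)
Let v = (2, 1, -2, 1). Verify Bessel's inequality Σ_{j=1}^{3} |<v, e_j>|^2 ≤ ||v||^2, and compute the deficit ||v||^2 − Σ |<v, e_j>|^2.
Σ |<v, e_j>|^2 = 9; ||v||^2 = 10; deficit = 1

Write each e_j = u_j / sqrt(<u_j, u_j>) where u_j is the displayed integer vector. Then <v, e_j> = <v, u_j> / sqrt(<u_j, u_j>), so |<v, e_j>|^2 = <v, u_j>^2 / <u_j, u_j>.
Coefficients: <v, e_1> = 2/sqrt(12), <v, e_2> = -1/sqrt(78), <v, e_3> = 45/sqrt(234).
Square and sum: Σ |<v, e_j>|^2 = 9.
Compute ||v||^2 = v·v = 10.
Deficit = 10 − 9 = 1 ≥ 0, confirming Bessel's inequality. (The deficit equals ||v − Σ <v,e_j> e_j||^2, the squared distance from v to span{e_j}.)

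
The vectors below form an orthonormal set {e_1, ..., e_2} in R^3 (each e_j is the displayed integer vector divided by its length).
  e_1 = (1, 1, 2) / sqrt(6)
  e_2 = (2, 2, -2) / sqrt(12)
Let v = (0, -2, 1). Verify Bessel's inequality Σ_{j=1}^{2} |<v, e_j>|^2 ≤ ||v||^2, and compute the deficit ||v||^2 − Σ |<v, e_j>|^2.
Σ |<v, e_j>|^2 = 3; ||v||^2 = 5; deficit = 2

Write each e_j = u_j / sqrt(<u_j, u_j>) where u_j is the displayed integer vector. Then <v, e_j> = <v, u_j> / sqrt(<u_j, u_j>), so |<v, e_j>|^2 = <v, u_j>^2 / <u_j, u_j>.
Coefficients: <v, e_1> = 0/sqrt(6), <v, e_2> = -6/sqrt(12).
Square and sum: Σ |<v, e_j>|^2 = 3.
Compute ||v||^2 = v·v = 5.
Deficit = 5 − 3 = 2 ≥ 0, confirming Bessel's inequality. (The deficit equals ||v − Σ <v,e_j> e_j||^2, the squared distance from v to span{e_j}.)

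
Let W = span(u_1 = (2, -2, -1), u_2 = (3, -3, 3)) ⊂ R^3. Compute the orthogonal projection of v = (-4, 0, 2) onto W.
proj_W(v) = (-2, 2, 2)

Set up U = [u_1 | ... | u_2] ∈ R^(3×2). The projector onto W = col(U) is P = U (U^T U)^(-1) U^T.
Compute U^T U =
  [9, 9]
  [9, 27],
and U^T v = (-10, -6).
Solve U^T U · c = U^T v for the coefficients: c = (-4/3, 2/9). The projection is proj_W(v) = U c.
Check: (v - proj_W(v)) · u_1 = 0  (should be 0).
Check: (v - proj_W(v)) · u_2 = 0  (should be 0).
Result: proj_W(v) = (-2, 2, 2).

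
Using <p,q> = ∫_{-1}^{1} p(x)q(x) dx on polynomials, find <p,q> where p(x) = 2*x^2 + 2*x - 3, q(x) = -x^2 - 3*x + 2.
<p,q> = -182/15

Expand the product: p(x)·q(x) = -2*x^4 - 8*x^3 + x^2 + 13*x - 6.
∫_{-1}^{1} of each monomial x^k gives [2/(k+1) if k even, 0 if k odd]. Integrating term-by-term (or equivalently evaluating the antiderivative F(x) = -2*x^5/5 - 2*x^4 + x^3/3 + 13*x^2/2 - 6*x at the endpoints):
  F(1) − F(−1) = -47/30 − (317/30) = -182/15.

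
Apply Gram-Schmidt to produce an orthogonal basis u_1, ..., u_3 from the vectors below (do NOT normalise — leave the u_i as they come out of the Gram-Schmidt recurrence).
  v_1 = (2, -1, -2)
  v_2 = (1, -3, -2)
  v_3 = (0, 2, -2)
Orthogonal basis:
  u_1 = (2, -1, -2)
  u_2 = (-1, -2, 0)
  u_3 = (-56/45, 28/45, -14/9)

Apply the Gram-Schmidt recurrence
  u_1 = v_1
  u_i = v_i − Σ_{j<i} ((v_i · u_j) / (u_j · u_j)) · u_j.

Step by step this gives:
  u_1 = (2, -1, -2)
  u_2 = (-1, -2, 0)
  u_3 = (-56/45, 28/45, -14/9)

Orthogonality check:
  u_2 · u_1 = 0 (should be 0)
  u_3 · u_1 = 0 (should be 0)
  u_3 · u_2 = 0 (should be 0)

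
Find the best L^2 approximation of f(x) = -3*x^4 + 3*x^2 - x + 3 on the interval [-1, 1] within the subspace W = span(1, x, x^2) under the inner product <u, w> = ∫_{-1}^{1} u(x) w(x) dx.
g(x) = 3*x^2/7 - x + 114/35

The best approximation g ∈ W is the orthogonal projection of f onto W. Writing g = a_0 + a_1 x + a_2 x^2, the coefficients solve the normal equations G · a = b where
  G_{ij} = <φ_i, φ_j> and b_i = <f, φ_i>, with φ_0 = 1, φ_1 = x, φ_2 = x^2.
G =
  [2, 0, 2/3]
  [0, 2/3, 0]
  [2/3, 0, 2/5],
b = (34/5, -2/3, 82/35).
Solving gives a_0 = 114/35, a_1 = -1, a_2 = 3/7, so
  g(x) = 3*x^2/7 - x + 114/35.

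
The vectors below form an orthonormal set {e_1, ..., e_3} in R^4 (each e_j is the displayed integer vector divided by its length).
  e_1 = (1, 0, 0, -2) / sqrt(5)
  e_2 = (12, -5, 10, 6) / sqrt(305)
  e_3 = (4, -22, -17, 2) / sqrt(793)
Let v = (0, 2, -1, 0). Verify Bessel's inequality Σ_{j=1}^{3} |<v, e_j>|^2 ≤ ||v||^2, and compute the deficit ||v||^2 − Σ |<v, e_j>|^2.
Σ |<v, e_j>|^2 = 29/13; ||v||^2 = 5; deficit = 36/13

Write each e_j = u_j / sqrt(<u_j, u_j>) where u_j is the displayed integer vector. Then <v, e_j> = <v, u_j> / sqrt(<u_j, u_j>), so |<v, e_j>|^2 = <v, u_j>^2 / <u_j, u_j>.
Coefficients: <v, e_1> = 0/sqrt(5), <v, e_2> = -20/sqrt(305), <v, e_3> = -27/sqrt(793).
Square and sum: Σ |<v, e_j>|^2 = 29/13.
Compute ||v||^2 = v·v = 5.
Deficit = 5 − 29/13 = 36/13 ≥ 0, confirming Bessel's inequality. (The deficit equals ||v − Σ <v,e_j> e_j||^2, the squared distance from v to span{e_j}.)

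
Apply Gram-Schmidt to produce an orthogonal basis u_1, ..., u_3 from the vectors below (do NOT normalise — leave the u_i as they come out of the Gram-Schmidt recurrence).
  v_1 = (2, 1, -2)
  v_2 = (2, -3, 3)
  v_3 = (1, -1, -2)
Orthogonal basis:
  u_1 = (2, 1, -2)
  u_2 = (28/9, -22/9, 17/9)
  u_3 = (-69/173, -230/173, -184/173)

Apply the Gram-Schmidt recurrence
  u_1 = v_1
  u_i = v_i − Σ_{j<i} ((v_i · u_j) / (u_j · u_j)) · u_j.

Step by step this gives:
  u_1 = (2, 1, -2)
  u_2 = (28/9, -22/9, 17/9)
  u_3 = (-69/173, -230/173, -184/173)

Orthogonality check:
  u_2 · u_1 = 0 (should be 0)
  u_3 · u_1 = 0 (should be 0)
  u_3 · u_2 = 0 (should be 0)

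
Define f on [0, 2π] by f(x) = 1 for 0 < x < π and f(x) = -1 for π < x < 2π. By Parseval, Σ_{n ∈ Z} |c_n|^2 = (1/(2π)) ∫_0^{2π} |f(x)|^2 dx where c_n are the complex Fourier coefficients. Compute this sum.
Σ |c_n|^2 = 1

Parseval equates the L^2 energy of f (normalised by 1/(2π)) with the ℓ^2 sum of its Fourier coefficients: (1/(2π)) ∫_0^{2π} |f|^2 = Σ |c_n|^2.
Compute the left side: (1/(2π)) [∫_0^π 1^2 dx + ∫_π^{2π} (-1)^2 dx] = (1/(2π)) · (1π + 1π) = (1 + 1)/2 = 1.
So Σ_{n ∈ Z} |c_n|^2 = 1.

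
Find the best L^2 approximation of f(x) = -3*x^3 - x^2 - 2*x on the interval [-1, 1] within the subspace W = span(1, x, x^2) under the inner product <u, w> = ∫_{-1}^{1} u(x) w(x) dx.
g(x) = -x^2 - 19*x/5

The best approximation g ∈ W is the orthogonal projection of f onto W. Writing g = a_0 + a_1 x + a_2 x^2, the coefficients solve the normal equations G · a = b where
  G_{ij} = <φ_i, φ_j> and b_i = <f, φ_i>, with φ_0 = 1, φ_1 = x, φ_2 = x^2.
G =
  [2, 0, 2/3]
  [0, 2/3, 0]
  [2/3, 0, 2/5],
b = (-2/3, -38/15, -2/5).
Solving gives a_0 = 0, a_1 = -19/5, a_2 = -1, so
  g(x) = -x^2 - 19*x/5.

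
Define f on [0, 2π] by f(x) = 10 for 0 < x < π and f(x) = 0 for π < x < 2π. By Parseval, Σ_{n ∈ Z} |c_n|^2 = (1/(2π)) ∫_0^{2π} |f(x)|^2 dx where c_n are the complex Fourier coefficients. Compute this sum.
Σ |c_n|^2 = 50

Parseval equates the L^2 energy of f (normalised by 1/(2π)) with the ℓ^2 sum of its Fourier coefficients: (1/(2π)) ∫_0^{2π} |f|^2 = Σ |c_n|^2.
Compute the left side: (1/(2π)) [∫_0^π 10^2 dx + ∫_π^{2π} 0^2 dx] = (1/(2π)) · (100π + 0π) = (100 + 0)/2 = 50.
So Σ_{n ∈ Z} |c_n|^2 = 50.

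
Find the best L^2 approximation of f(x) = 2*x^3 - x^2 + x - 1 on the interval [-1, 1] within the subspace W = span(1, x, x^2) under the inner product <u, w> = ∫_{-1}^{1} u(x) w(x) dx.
g(x) = -x^2 + 11*x/5 - 1

The best approximation g ∈ W is the orthogonal projection of f onto W. Writing g = a_0 + a_1 x + a_2 x^2, the coefficients solve the normal equations G · a = b where
  G_{ij} = <φ_i, φ_j> and b_i = <f, φ_i>, with φ_0 = 1, φ_1 = x, φ_2 = x^2.
G =
  [2, 0, 2/3]
  [0, 2/3, 0]
  [2/3, 0, 2/5],
b = (-8/3, 22/15, -16/15).
Solving gives a_0 = -1, a_1 = 11/5, a_2 = -1, so
  g(x) = -x^2 + 11*x/5 - 1.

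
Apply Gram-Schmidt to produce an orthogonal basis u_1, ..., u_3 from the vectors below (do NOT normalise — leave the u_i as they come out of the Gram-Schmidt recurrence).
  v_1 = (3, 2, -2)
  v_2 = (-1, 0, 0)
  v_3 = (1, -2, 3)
Orthogonal basis:
  u_1 = (3, 2, -2)
  u_2 = (-8/17, 6/17, -6/17)
  u_3 = (0, 1/2, 1/2)

Apply the Gram-Schmidt recurrence
  u_1 = v_1
  u_i = v_i − Σ_{j<i} ((v_i · u_j) / (u_j · u_j)) · u_j.

Step by step this gives:
  u_1 = (3, 2, -2)
  u_2 = (-8/17, 6/17, -6/17)
  u_3 = (0, 1/2, 1/2)

Orthogonality check:
  u_2 · u_1 = 0 (should be 0)
  u_3 · u_1 = 0 (should be 0)
  u_3 · u_2 = 0 (should be 0)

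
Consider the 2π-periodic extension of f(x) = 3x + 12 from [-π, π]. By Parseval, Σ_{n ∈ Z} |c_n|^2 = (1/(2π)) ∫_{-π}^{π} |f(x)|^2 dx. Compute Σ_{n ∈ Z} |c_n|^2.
Σ |c_n|^2 = 3π^2 + 144

Expand and integrate term by term over [-π, π]:
  ∫ (3x)^2 dx = 9·(2π^3/3); ∫ 2·3·(12)·x dx = 0 (odd integrand); ∫ 12^2 dx = 144·2π.
So (1/(2π)) ∫_{-π}^{π} (3x + 12)^2 dx = 9π^2/3 + 144 = 3π^2 + 144.
Parseval ⇒ Σ |c_n|^2 = 3π^2 + 144.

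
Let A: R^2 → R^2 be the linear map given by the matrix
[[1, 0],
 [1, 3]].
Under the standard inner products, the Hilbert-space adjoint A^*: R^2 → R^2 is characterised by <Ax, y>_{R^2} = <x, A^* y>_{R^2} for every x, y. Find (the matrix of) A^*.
A^* = A^T =
[[1, 1],
 [0, 3]]

For real matrices with standard dot products, the defining identity <Ax, y> = <x, A^* y> gives (Ax)^T y = x^T (A^*) y, i.e. x^T A^T y = x^T (A^*) y. Since this holds for all x, y, we must have A^* = A^T. Therefore
A^* =
[[1, 1],
 [0, 3]].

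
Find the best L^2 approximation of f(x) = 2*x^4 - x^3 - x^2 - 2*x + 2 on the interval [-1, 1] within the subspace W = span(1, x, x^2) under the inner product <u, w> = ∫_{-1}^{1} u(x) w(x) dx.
g(x) = 5*x^2/7 - 13*x/5 + 64/35

The best approximation g ∈ W is the orthogonal projection of f onto W. Writing g = a_0 + a_1 x + a_2 x^2, the coefficients solve the normal equations G · a = b where
  G_{ij} = <φ_i, φ_j> and b_i = <f, φ_i>, with φ_0 = 1, φ_1 = x, φ_2 = x^2.
G =
  [2, 0, 2/3]
  [0, 2/3, 0]
  [2/3, 0, 2/5],
b = (62/15, -26/15, 158/105).
Solving gives a_0 = 64/35, a_1 = -13/5, a_2 = 5/7, so
  g(x) = 5*x^2/7 - 13*x/5 + 64/35.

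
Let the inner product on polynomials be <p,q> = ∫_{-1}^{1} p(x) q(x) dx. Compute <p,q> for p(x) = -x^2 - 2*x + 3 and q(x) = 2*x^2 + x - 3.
<p,q> = -212/15

Expand the product: p(x)·q(x) = -2*x^4 - 5*x^3 + 7*x^2 + 9*x - 9.
∫_{-1}^{1} of each monomial x^k gives [2/(k+1) if k even, 0 if k odd]. Integrating term-by-term (or equivalently evaluating the antiderivative F(x) = -2*x^5/5 - 5*x^4/4 + 7*x^3/3 + 9*x^2/2 - 9*x at the endpoints):
  F(1) − F(−1) = -229/60 − (619/60) = -212/15.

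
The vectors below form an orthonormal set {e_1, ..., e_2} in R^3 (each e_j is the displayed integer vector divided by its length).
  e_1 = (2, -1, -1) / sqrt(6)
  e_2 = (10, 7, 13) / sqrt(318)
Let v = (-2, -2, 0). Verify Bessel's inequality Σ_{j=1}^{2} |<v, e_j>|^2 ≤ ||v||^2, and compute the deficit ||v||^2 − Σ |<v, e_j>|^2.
Σ |<v, e_j>|^2 = 228/53; ||v||^2 = 8; deficit = 196/53

Write each e_j = u_j / sqrt(<u_j, u_j>) where u_j is the displayed integer vector. Then <v, e_j> = <v, u_j> / sqrt(<u_j, u_j>), so |<v, e_j>|^2 = <v, u_j>^2 / <u_j, u_j>.
Coefficients: <v, e_1> = -2/sqrt(6), <v, e_2> = -34/sqrt(318).
Square and sum: Σ |<v, e_j>|^2 = 228/53.
Compute ||v||^2 = v·v = 8.
Deficit = 8 − 228/53 = 196/53 ≥ 0, confirming Bessel's inequality. (The deficit equals ||v − Σ <v,e_j> e_j||^2, the squared distance from v to span{e_j}.)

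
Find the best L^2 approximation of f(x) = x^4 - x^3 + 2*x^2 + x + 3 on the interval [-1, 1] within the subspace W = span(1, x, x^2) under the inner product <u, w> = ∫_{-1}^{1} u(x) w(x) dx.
g(x) = 20*x^2/7 + 2*x/5 + 102/35

The best approximation g ∈ W is the orthogonal projection of f onto W. Writing g = a_0 + a_1 x + a_2 x^2, the coefficients solve the normal equations G · a = b where
  G_{ij} = <φ_i, φ_j> and b_i = <f, φ_i>, with φ_0 = 1, φ_1 = x, φ_2 = x^2.
G =
  [2, 0, 2/3]
  [0, 2/3, 0]
  [2/3, 0, 2/5],
b = (116/15, 4/15, 108/35).
Solving gives a_0 = 102/35, a_1 = 2/5, a_2 = 20/7, so
  g(x) = 20*x^2/7 + 2*x/5 + 102/35.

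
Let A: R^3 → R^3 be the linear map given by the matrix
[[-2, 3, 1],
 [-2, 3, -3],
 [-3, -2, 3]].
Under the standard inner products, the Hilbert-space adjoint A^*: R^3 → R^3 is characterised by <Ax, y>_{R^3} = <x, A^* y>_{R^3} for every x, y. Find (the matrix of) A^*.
A^* = A^T =
[[-2, -2, -3],
 [3, 3, -2],
 [1, -3, 3]]

For real matrices with standard dot products, the defining identity <Ax, y> = <x, A^* y> gives (Ax)^T y = x^T (A^*) y, i.e. x^T A^T y = x^T (A^*) y. Since this holds for all x, y, we must have A^* = A^T. Therefore
A^* =
[[-2, -2, -3],
 [3, 3, -2],
 [1, -3, 3]].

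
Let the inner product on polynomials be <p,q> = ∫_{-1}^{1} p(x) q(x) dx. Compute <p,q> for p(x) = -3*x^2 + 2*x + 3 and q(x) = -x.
<p,q> = -4/3

Expand the product: p(x)·q(x) = 3*x^3 - 2*x^2 - 3*x.
∫_{-1}^{1} of each monomial x^k gives [2/(k+1) if k even, 0 if k odd]. Integrating term-by-term (or equivalently evaluating the antiderivative F(x) = 3*x^4/4 - 2*x^3/3 - 3*x^2/2 at the endpoints):
  F(1) − F(−1) = -17/12 − (-1/12) = -4/3.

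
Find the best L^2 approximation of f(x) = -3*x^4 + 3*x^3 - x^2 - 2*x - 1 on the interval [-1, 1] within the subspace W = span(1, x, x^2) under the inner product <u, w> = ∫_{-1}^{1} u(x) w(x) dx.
g(x) = -25*x^2/7 - x/5 - 26/35

The best approximation g ∈ W is the orthogonal projection of f onto W. Writing g = a_0 + a_1 x + a_2 x^2, the coefficients solve the normal equations G · a = b where
  G_{ij} = <φ_i, φ_j> and b_i = <f, φ_i>, with φ_0 = 1, φ_1 = x, φ_2 = x^2.
G =
  [2, 0, 2/3]
  [0, 2/3, 0]
  [2/3, 0, 2/5],
b = (-58/15, -2/15, -202/105).
Solving gives a_0 = -26/35, a_1 = -1/5, a_2 = -25/7, so
  g(x) = -25*x^2/7 - x/5 - 26/35.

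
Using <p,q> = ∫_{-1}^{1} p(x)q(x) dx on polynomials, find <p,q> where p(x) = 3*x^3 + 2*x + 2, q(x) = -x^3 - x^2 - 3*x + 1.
<p,q> = -692/105

Expand the product: p(x)·q(x) = -3*x^6 - 3*x^5 - 11*x^4 - x^3 - 8*x^2 - 4*x + 2.
∫_{-1}^{1} of each monomial x^k gives [2/(k+1) if k even, 0 if k odd]. Integrating term-by-term (or equivalently evaluating the antiderivative F(x) = -3*x^7/7 - x^6/2 - 11*x^5/5 - x^4/4 - 8*x^3/3 - 2*x^2 + 2*x at the endpoints):
  F(1) − F(−1) = -2539/420 − (229/420) = -692/105.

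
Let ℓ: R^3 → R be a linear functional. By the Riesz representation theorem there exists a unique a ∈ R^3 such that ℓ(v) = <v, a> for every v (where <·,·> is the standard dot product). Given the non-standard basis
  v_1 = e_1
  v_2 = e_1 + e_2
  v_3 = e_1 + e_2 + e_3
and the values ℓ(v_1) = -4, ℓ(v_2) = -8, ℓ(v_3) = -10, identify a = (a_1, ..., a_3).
a = (-4, -4, -2)

Write a = (a_1, ..., a_3) in the standard basis. For each basis vector v_i, ℓ(v_i) = <v_i, a> is a linear equation in the a_j's. Collect the n equations into a matrix system V a = ℓ, where row i of V is v_i (expressed in the standard basis). Since V is invertible (lower-triangular with 1s on the diagonal, up to permutation), solve by back-substitution:
  V =
[[1, 0, 0],
 [1, 1, 0],
 [1, 1, 1]]
  V a = (-4, -8, -10)
Solving gives a = (-4, -4, -2).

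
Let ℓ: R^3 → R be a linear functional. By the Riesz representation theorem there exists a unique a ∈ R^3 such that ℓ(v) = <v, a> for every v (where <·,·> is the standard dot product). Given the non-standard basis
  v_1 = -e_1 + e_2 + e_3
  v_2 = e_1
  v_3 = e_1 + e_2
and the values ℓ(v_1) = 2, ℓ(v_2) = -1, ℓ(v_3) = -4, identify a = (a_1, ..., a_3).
a = (-1, -3, 4)

Write a = (a_1, ..., a_3) in the standard basis. For each basis vector v_i, ℓ(v_i) = <v_i, a> is a linear equation in the a_j's. Collect the n equations into a matrix system V a = ℓ, where row i of V is v_i (expressed in the standard basis). Since V is invertible (lower-triangular with 1s on the diagonal, up to permutation), solve by back-substitution:
  V =
[[-1, 1, 1],
 [1, 0, 0],
 [1, 1, 0]]
  V a = (2, -1, -4)
Solving gives a = (-1, -3, 4).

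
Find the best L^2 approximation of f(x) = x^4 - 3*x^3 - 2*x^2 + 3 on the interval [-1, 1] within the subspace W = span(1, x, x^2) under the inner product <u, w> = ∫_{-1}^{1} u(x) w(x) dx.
g(x) = -8*x^2/7 - 9*x/5 + 102/35

The best approximation g ∈ W is the orthogonal projection of f onto W. Writing g = a_0 + a_1 x + a_2 x^2, the coefficients solve the normal equations G · a = b where
  G_{ij} = <φ_i, φ_j> and b_i = <f, φ_i>, with φ_0 = 1, φ_1 = x, φ_2 = x^2.
G =
  [2, 0, 2/3]
  [0, 2/3, 0]
  [2/3, 0, 2/5],
b = (76/15, -6/5, 52/35).
Solving gives a_0 = 102/35, a_1 = -9/5, a_2 = -8/7, so
  g(x) = -8*x^2/7 - 9*x/5 + 102/35.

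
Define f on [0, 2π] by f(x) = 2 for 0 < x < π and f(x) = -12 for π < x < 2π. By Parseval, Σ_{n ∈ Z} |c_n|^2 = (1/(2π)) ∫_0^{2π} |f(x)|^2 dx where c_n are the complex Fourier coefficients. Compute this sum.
Σ |c_n|^2 = 74

Parseval equates the L^2 energy of f (normalised by 1/(2π)) with the ℓ^2 sum of its Fourier coefficients: (1/(2π)) ∫_0^{2π} |f|^2 = Σ |c_n|^2.
Compute the left side: (1/(2π)) [∫_0^π 2^2 dx + ∫_π^{2π} (-12)^2 dx] = (1/(2π)) · (4π + 144π) = (4 + 144)/2 = 74.
So Σ_{n ∈ Z} |c_n|^2 = 74.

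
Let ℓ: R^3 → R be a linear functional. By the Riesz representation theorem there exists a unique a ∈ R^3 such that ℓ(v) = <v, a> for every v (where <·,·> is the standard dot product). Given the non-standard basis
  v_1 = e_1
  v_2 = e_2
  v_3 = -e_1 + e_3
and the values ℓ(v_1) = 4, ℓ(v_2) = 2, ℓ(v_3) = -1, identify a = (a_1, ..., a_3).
a = (4, 2, 3)

Write a = (a_1, ..., a_3) in the standard basis. For each basis vector v_i, ℓ(v_i) = <v_i, a> is a linear equation in the a_j's. Collect the n equations into a matrix system V a = ℓ, where row i of V is v_i (expressed in the standard basis). Since V is invertible (lower-triangular with 1s on the diagonal, up to permutation), solve by back-substitution:
  V =
[[1, 0, 0],
 [0, 1, 0],
 [-1, 0, 1]]
  V a = (4, 2, -1)
Solving gives a = (4, 2, 3).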